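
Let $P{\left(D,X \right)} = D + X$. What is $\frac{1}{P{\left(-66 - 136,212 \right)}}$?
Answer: $\frac{1}{10} \approx 0.1$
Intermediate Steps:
$\frac{1}{P{\left(-66 - 136,212 \right)}} = \frac{1}{\left(-66 - 136\right) + 212} = \frac{1}{-202 + 212} = \frac{1}{10}$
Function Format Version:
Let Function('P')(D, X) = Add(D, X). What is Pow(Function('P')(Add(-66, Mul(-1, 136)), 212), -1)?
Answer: Rational(1, 10) ≈ 0.10000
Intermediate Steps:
Pow(Function('P')(Add(-66, Mul(-1, 136)), 212), -1) = Pow(Add(Add(-66, Mul(-1, 136)), 212), -1) = Pow(Add(Add(-66, -136), 212), -1) = Pow(Add(-202, 212), -1) = Pow(10, -1) = Rational(1, 10)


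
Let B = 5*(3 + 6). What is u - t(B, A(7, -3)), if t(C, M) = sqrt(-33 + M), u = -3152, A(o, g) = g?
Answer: -3152 - 6*I ≈ -3152.0 - 6.0*I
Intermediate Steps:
B = 45 (B = 5*9 = 45)
u - t(B, A(7, -3)) = -3152 - sqrt(-33 - 3) = -3152 - sqrt(-36) = -3152 - 6*I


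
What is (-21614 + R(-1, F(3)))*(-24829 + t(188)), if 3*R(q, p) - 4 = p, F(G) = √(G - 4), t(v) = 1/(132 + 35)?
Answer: 268847006396/501 - 4146442*I/501 ≈ 5.3662e+8 - 8276.3*I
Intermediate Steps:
t(v) = 1/167
F(G) = √(-4 + G)
R(q, p) = 4/3 + p/3
(-21614 + R(-1, F(3)))*(-24829 + t(188)) = (-21614 + (4/3 + √(-4 + 3)/3))*(-24829 + 1/167) = (-21614 + (4/3 + √(-1)/3))*(-4146442/167) = (-21614 + (4/3 + I/3))*(-4146442/167) = (-64838/3 + I/3)*(-4146442/167) = 268847006396/501 - 4146442*I/501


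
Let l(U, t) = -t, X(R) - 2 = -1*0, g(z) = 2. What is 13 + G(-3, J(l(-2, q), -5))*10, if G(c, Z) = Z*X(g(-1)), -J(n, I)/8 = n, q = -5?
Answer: -787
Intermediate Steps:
X(R) = 2 (X(R) = 2 - 1*0 = 2 + 0 = 2)
J(n, I) = -8*n
G(c, Z) = 2*Z (G(c, Z) = Z*2 = 2*Z)
13 + G(-3, J(l(-2, q), -5))*10 = 13 + (2*(-(-8)*(-5)))*10 = 13 + (2*(-8*5))*10 = 13 + (2*(-40))*10 = 13 - 80*10 = 13 - 800 = -787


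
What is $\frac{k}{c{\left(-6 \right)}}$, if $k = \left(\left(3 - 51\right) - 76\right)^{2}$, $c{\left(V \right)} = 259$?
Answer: $\frac{15376}{259} \approx 59.367$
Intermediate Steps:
$k = 15376$ ($k = \left(\left(3 - 51\right) - 76\right)^{2} = \left(-48 - 76\right)^{2} = \left(-124\right)^{2} = 15376$)
$\frac{k}{c{\left(-6 \right)}} = \frac{15376}{259}$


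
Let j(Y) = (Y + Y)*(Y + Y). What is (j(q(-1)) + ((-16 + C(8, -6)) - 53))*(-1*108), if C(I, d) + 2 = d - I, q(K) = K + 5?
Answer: 2268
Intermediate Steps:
q(K) = 5 + K
C(I, d) = -2 + d - I (C(I, d) = -2 + (d - I) = -2 + d - I)
j(Y) = 4*Y² (j(Y) = (2*Y)*(2*Y) = 4*Y²)
(j(q(-1)) + ((-16 + C(8, -6)) - 53))*(-1*108) = (4*(5 - 1)² + ((-16 + (-2 - 6 - 1*8)) - 53))*(-1*108) = (4*4² + ((-16 + (-2 - 6 - 8)) - 53))*(-108) = (4*16 + ((-16 - 16) - 53))*(-108) = (64 + (-32 - 53))*(-108) = (64 - 85)*(-108) = -21*(-108) = 2268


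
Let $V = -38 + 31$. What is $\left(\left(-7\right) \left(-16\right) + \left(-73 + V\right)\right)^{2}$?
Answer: $1024$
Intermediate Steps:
$V = -7$
$\left(\left(-7\right) \left(-16\right) + \left(-73 + V\right)\right)^{2} = \left(\left(-7\right) \left(-16\right) - 80\right)^{2} = \left(112 - 80\right)^{2} = 32^{2} = 1024$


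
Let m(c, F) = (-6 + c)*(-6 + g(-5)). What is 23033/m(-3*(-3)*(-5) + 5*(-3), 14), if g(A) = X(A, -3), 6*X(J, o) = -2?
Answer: 23033/418 ≈ 55.103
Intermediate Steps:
X(J, o) = -⅓ (X(J, o) = (⅙)*(-2) = -⅓)
g(A) = -⅓
m(c, F) = 38 - 19*c/3 (m(c, F) = (-6 + c)*(-6 - ⅓) = (-6 + c)*(-19/3) = 38 - 19*c/3)
23033/m(-3*(-3)*(-5) + 5*(-3), 14) = 23033/(38 - 19*(-3*(-3)*(-5) + 5*(-3))/3) = 23033/(38 - 19*(9*(-5) - 15)/3) = 23033/(38 - 19*(-45 - 15)/3) = 23033/(38 - 19/3*(-60)) = 23033/(38 + 380) = 23033/418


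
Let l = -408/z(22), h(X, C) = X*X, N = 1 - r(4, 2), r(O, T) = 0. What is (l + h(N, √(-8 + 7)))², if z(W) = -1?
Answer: 167281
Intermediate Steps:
N = 1 (N = 1 - 1*0 = 1 + 0 = 1)
h(X, C) = X²
l = 408 (l = -408/(-1) = -408*(-1) = 408)
(l + h(N, √(-8 + 7)))² = (408 + 1²)² = (408 + 1)² = 409² = 167281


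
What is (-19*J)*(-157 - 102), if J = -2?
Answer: -9842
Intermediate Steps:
(-19*J)*(-157 - 102) = (-19*(-2))*(-157 - 102) = 38*(-259) = -9842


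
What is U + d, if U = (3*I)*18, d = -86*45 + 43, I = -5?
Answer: -4097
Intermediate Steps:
d = -3827 (d = -3870 + 43 = -3827)
U = -270 (U = (3*(-5))*18 = -15*18 = -270)
U + d = -270 - 3827 = -4097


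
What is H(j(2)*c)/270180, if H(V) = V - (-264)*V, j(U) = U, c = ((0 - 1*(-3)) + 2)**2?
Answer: 1325/27018 ≈ 0.049041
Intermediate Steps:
c = 25 (c = ((0 + 3) + 2)**2 = (3 + 2)**2 = 5**2 = 25)
H(V) = 265*V (H(V) = V + 264*V = 265*V)
H(j(2)*c)/270180 = (265*(2*25))/270180 = (265*50)*(1/270180) = 13250*(1/270180) = 1325/27018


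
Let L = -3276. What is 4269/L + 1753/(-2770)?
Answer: -2927993/1512420 ≈ -1.9360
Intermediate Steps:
4269/L + 1753/(-2770) = 4269/(-3276) + 1753/(-2770) = 4269*(-1/3276) + 1753*(-1/2770) = -1423/1092 - 1753/2770 = -2927993/1512420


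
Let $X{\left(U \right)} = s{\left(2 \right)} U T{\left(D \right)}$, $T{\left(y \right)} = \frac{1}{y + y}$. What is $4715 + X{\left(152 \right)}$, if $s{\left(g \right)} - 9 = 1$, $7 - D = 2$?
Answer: $4867$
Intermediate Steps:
$D = 5$ ($D = 7 - 2 = 5$)
$s{\left(g \right)} = 10$ ($s{\left(g \right)} = 9 + 1 = 10$)
$T{\left(y \right)} = \frac{1}{2 y}$
$X{\left(U \right)} = U$ ($X{\left(U \right)} = 10 U \frac{1}{2 \cdot 5} = 10 U \frac{1}{2} \cdot \frac{1}{5} = 10 U \frac{1}{10} = U$)
$4715 + X{\left(152 \right)} = 4715 + 152 = 4867$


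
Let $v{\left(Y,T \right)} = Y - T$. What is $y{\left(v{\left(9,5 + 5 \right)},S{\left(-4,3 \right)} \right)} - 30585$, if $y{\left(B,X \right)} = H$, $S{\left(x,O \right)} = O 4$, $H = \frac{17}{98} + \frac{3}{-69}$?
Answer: $- \frac{68938297}{2254} \approx -30585.0$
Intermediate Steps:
$H = \frac{293}{2254}$ ($H = 17 \cdot \frac{1}{98} + 3 \left(- \frac{1}{69}\right) = \frac{17}{98} - \frac{1}{23} = \frac{293}{2254} \approx 0.12999$)
$S{\left(x,O \right)} = 4 O$
$y{\left(B,X \right)} = \frac{293}{2254}$
$y{\left(v{\left(9,5 + 5 \right)},S{\left(-4,3 \right)} \right)} - 30585 = \frac{293}{2254} - 30585 = - \frac{68938297}{2254}$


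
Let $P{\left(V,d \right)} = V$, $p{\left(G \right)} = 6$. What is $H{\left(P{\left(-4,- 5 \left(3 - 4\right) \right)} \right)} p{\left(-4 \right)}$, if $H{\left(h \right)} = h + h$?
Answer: $-48$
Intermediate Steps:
$H{\left(h \right)} = 2 h$
$H{\left(P{\left(-4,- 5 \left(3 - 4\right) \right)} \right)} p{\left(-4 \right)} = 2 \left(-4\right) 6 = \left(-8\right) 6 = -48$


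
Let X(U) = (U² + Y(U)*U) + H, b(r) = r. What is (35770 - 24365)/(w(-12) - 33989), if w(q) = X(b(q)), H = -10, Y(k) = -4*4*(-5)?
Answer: -2281/6963 ≈ -0.32759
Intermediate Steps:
Y(k) = 80 (Y(k) = -16*(-5) = 80)
X(U) = -10 + U² + 80*U (X(U) = (U² + 80*U) - 10 = -10 + U² + 80*U)
w(q) = -10 + q² + 80*q
(35770 - 24365)/(w(-12) - 33989) = (35770 - 24365)/((-10 + (-12)² + 80*(-12)) - 33989) = 11405/((-10 + 144 - 960) - 33989) = 11405/(-826 - 33989) = 11405/(-34815) = 11405*(-1/34815) = -2281/6963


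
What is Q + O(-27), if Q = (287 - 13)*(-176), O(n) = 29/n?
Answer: -1302077/27 ≈ -48225.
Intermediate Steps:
Q = -48224 (Q = 274*(-176) = -48224)
Q + O(-27) = -48224 + 29/(-27) = -48224 + 29*(-1/27) = -48224 - 29/27 = -1302077/27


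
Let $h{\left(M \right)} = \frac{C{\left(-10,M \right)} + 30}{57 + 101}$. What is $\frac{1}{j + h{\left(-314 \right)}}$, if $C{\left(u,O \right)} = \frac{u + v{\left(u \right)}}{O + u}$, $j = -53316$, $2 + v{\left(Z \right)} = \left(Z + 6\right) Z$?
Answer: $- \frac{12798}{682335745} \approx -1.8756 \cdot 10^{-5}$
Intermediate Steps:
$v{\left(Z \right)} = -2 + Z \left(6 + Z\right)$ ($v{\left(Z \right)} = -2 + \left(Z + 6\right) Z = -2 + \left(6 + Z\right) Z = -2 + Z \left(6 + Z\right)$)
$C{\left(u,O \right)} = \frac{-2 + u^{2} + 7 u}{O + u}$ ($C{\left(u,O \right)} = \frac{u + \left(-2 + u^{2} + 6 u\right)}{O + u} = \frac{-2 + u^{2} + 7 u}{O + u}$)
$h{\left(M \right)} = \frac{15}{79} + \frac{14}{79 \left(-10 + M\right)}$ ($h{\left(M \right)} = \frac{\frac{-2 + \left(-10\right)^{2} + 7 \left(-10\right)}{M - 10} + 30}{57 + 101} = \frac{\frac{-2 + 100 - 70}{-10 + M} + 30}{158} = \left(\frac{1}{-10 + M} 28 + 30\right) \frac{1}{158} = \left(\frac{28}{-10 + M} + 30\right) \frac{1}{158} = \left(30 + \frac{28}{-10 + M}\right) \frac{1}{158} = \frac{15}{79} + \frac{14}{79 \left(-10 + M\right)}$)
$\frac{1}{j + h{\left(-314 \right)}} = \frac{1}{-53316 + \frac{-136 + 15 \left(-314\right)}{79 \left(-10 - 314\right)}} = \frac{1}{-53316 + \frac{-136 - 4710}{79 \left(-324\right)}} = \frac{1}{-53316 + \frac{1}{79} \left(- \frac{1}{324}\right) \left(-4846\right)} = \frac{1}{-53316 + \frac{2423}{12798}} = \frac{1}{- \frac{682335745}{12798}} = - \frac{12798}{682335745}$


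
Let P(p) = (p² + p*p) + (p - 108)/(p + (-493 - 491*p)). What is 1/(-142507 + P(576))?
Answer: 282733/147316615517 ≈ 1.9192e-6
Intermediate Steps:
P(p) = 2*p² + (-108 + p)/(-493 - 490*p) (P(p) = (p² + p²) + (-108 + p)/(p + (-493 - 491*p)) = 2*p² + (-108 + p)/(-493 - 490*p))
1/(-142507 + P(576)) = 1/(-142507 + (108 - 1*576 + 980*576³ + 986*576²)/(493 + 490*576)) = 1/(-142507 + (108 - 576 + 980*191102976 + 986*331776)/(493 + 282240)) = 1/(-142507 + (108 - 576 + 187280916480 + 327131136)/282733) = 1/(-142507 + (1/282733)*187608047148) = 1/(-142507 + 187608047148/282733) = 1/(147316615517/282733) = 282733/147316615517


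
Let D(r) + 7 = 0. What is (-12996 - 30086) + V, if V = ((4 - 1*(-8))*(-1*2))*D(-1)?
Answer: -42914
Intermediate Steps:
D(r) = -7 (D(r) = -7 + 0 = -7)
V = 168 (V = ((4 - 1*(-8))*(-1*2))*(-7) = ((4 + 8)*(-2))*(-7) = (12*(-2))*(-7) = -24*(-7) = 168)
(-12996 - 30086) + V = (-12996 - 30086) + 168 = -43082 + 168 = -42914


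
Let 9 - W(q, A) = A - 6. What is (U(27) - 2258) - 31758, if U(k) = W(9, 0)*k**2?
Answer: -23081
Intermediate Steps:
W(q, A) = 15 - A (W(q, A) = 9 - (A - 6) = 9 - (-6 + A) = 9 + (6 - A) = 15 - A)
U(k) = 15*k**2 (U(k) = (15 - 1*0)*k**2 = (15 + 0)*k**2 = 15*k**2)
(U(27) - 2258) - 31758 = (15*27**2 - 2258) - 31758 = (15*729 - 2258) - 31758 = (10935 - 2258) - 31758 = 8677 - 31758 = -23081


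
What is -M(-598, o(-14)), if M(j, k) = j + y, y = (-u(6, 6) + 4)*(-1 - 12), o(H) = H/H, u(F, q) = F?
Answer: 572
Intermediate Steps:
o(H) = 1
y = 26 (y = (-1*6 + 4)*(-1 - 12) = (-6 + 4)*(-13) = -2*(-13) = 26)
M(j, k) = 26 + j (M(j, k) = j + 26 = 26 + j)
-M(-598, o(-14)) = -(26 - 598) = -1*(-572) = 572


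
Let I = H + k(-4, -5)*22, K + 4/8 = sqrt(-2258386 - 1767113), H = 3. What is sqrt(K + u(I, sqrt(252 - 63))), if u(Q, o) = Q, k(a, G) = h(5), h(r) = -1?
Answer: sqrt(-78 + 4*I*sqrt(4025499))/2 ≈ 31.52 + 31.827*I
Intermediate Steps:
k(a, G) = -1
K = -1/2 + I*sqrt(4025499) (K = -1/2 + sqrt(-2258386 - 1767113) = -1/2 + sqrt(-4025499) = -1/2 + I*sqrt(4025499) ≈ -0.5 + 2006.4*I)
I = -19 (I = 3 - 1*22 = 3 - 22 = -19)
sqrt(K + u(I, sqrt(252 - 63))) = sqrt((-1/2 + I*sqrt(4025499)) - 19) = sqrt(-39/2 + I*sqrt(4025499))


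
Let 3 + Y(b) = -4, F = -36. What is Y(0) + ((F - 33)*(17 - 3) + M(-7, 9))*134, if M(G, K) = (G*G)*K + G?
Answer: -71295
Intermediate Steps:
Y(b) = -7 (Y(b) = -3 - 4 = -7)
M(G, K) = G + K*G**2 (M(G, K) = G**2*K + G = K*G**2 + G = G + K*G**2)
Y(0) + ((F - 33)*(17 - 3) + M(-7, 9))*134 = -7 + ((-36 - 33)*(17 - 3) - 7*(1 - 7*9))*134 = -7 + (-69*14 - 7*(1 - 63))*134 = -7 + (-966 - 7*(-62))*134 = -7 + (-966 + 434)*134 = -7 - 532*134 = -7 - 71288 = -71295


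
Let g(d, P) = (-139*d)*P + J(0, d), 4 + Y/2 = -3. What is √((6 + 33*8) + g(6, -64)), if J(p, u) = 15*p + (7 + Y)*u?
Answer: 6*√1489 ≈ 231.53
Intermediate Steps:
Y = -14 (Y = -8 + 2*(-3) = -8 - 6 = -14)
J(p, u) = -7*u + 15*p (J(p, u) = 15*p + (7 - 14)*u = 15*p - 7*u = -7*u + 15*p)
g(d, P) = -7*d - 139*P*d (g(d, P) = (-139*d)*P + (-7*d + 15*0) = -139*P*d + (-7*d + 0) = -139*P*d - 7*d = -7*d - 139*P*d)
√((6 + 33*8) + g(6, -64)) = √((6 + 33*8) + 6*(-7 - 139*(-64))) = √((6 + 264) + 6*(-7 + 8896)) = √(270 + 6*8889) = √(270 + 53334) = √53604 = 6*√1489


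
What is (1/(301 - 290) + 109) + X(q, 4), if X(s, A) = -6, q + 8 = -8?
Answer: 1134/11 ≈ 103.09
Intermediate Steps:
q = -16 (q = -8 - 8 = -16)
(1/(301 - 290) + 109) + X(q, 4) = (1/(301 - 290) + 109) - 6 = (1/11 + 109) - 6 = 1200/11 - 6 = 1134/11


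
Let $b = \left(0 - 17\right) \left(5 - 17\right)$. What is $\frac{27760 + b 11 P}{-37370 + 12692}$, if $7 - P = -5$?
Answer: $- \frac{27344}{12339} \approx -2.2161$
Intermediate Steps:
$P = 12$ ($P = 7 - -5 = 7 + 5 = 12$)
$b = 204$ ($b = \left(-17\right) \left(-12\right) = 204$)
$\frac{27760 + b 11 P}{-37370 + 12692} = \frac{27760 + 204 \cdot 11 \cdot 12}{-37370 + 12692} = \frac{27760 + 2244 \cdot 12}{-24678} = \left(27760 + 26928\right) \left(- \frac{1}{24678}\right) = 54688 \left(- \frac{1}{24678}\right) = - \frac{27344}{12339}$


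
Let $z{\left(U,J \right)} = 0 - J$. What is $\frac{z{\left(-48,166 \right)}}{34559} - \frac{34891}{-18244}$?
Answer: $\frac{1202769565}{630494396} \approx 1.9077$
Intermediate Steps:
$z{\left(U,J \right)} = - J$
$\frac{z{\left(-48,166 \right)}}{34559} - \frac{34891}{-18244} = \frac{\left(-1\right) 166}{34559} - \frac{34891}{-18244} = \left(-166\right) \frac{1}{34559} - - \frac{34891}{18244} = - \frac{166}{34559} + \frac{34891}{18244} = \frac{1202769565}{630494396}$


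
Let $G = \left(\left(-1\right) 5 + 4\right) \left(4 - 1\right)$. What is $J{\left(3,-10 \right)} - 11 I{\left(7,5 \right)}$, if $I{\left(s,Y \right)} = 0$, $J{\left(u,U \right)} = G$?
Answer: $-3$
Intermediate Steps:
$G = -3$ ($G = \left(-5 + 4\right) 3 = \left(-1\right) 3 = -3$)
$J{\left(u,U \right)} = -3$
$J{\left(3,-10 \right)} - 11 I{\left(7,5 \right)} = -3 - 0 = -3 + 0 = -3$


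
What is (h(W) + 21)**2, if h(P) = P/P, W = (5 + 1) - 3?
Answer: 484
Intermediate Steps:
W = 3 (W = 6 - 3 = 3)
h(P) = 1
(h(W) + 21)**2 = (1 + 21)**2 = 22**2 = 484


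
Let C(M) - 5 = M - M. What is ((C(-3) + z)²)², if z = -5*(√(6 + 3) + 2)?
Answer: 160000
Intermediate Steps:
z = -25 (z = -5*(√9 + 2) = -5*(3 + 2) = -5*5 = -25)
C(M) = 5 (C(M) = 5 + (M - M) = 5 + 0 = 5)
((C(-3) + z)²)² = ((5 - 25)²)² = ((-20)²)² = 400² = 160000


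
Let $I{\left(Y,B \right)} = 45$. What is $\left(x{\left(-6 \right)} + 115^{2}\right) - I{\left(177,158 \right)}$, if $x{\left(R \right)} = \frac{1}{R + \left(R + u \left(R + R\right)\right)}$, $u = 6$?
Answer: $\frac{1107119}{84} \approx 13180.0$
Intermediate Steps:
$x{\left(R \right)} = \frac{1}{14 R}$ ($x{\left(R \right)} = \frac{1}{R + \left(R + 6 \left(R + R\right)\right)} = \frac{1}{R + \left(R + 6 \cdot 2 R\right)} = \frac{1}{R + \left(R + 12 R\right)} = \frac{1}{R + 13 R} = \frac{1}{14 R}$)
$\left(x{\left(-6 \right)} + 115^{2}\right) - I{\left(177,158 \right)} = \left(\frac{1}{14 \left(-6\right)} + 115^{2}\right) - 45 = \left(\frac{1}{14} \left(- \frac{1}{6}\right) + 13225\right) - 45 = \left(- \frac{1}{84} + 13225\right) - 45 = \frac{1110899}{84} - 45 = \frac{1107119}{84}$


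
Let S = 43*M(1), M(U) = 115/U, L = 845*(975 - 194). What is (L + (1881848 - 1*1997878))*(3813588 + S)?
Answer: 2076957376695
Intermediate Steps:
L = 659945 (L = 845*781 = 659945)
S = 4945 (S = 43*(115/1) = 43*(115*1) = 43*115 = 4945)
(L + (1881848 - 1*1997878))*(3813588 + S) = (659945 + (1881848 - 1*1997878))*(3813588 + 4945) = (659945 + (1881848 - 1997878))*3818533 = (659945 - 116030)*3818533 = 543915*3818533 = 2076957376695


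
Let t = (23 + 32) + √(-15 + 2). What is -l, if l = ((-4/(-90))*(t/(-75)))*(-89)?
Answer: -1958/675 - 178*I*√13/3375 ≈ -2.9007 - 0.19016*I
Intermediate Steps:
t = 55 + I*√13 (t = 55 + √(-13) = 55 + I*√13 ≈ 55.0 + 3.6056*I)
l = 1958/675 + 178*I*√13/3375 (l = ((-4/(-90))*((55 + I*√13)/(-75)))*(-89) = ((-4*(-1/90))*((55 + I*√13)*(-1/75)))*(-89) = (2*(-11/15 - I*√13/75)/45)*(-89) = (-22/675 - 2*I*√13/3375)*(-89) = 1958/675 + 178*I*√13/3375 ≈ 2.9007 + 0.19016*I)
-l = -(1958/675 + 178*I*√13/3375) = -1958/675 - 178*I*√13/3375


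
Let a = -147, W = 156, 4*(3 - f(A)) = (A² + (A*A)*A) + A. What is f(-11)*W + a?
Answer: 47940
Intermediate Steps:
f(A) = 3 - A/4 - A²/4 - A³/4 (f(A) = 3 - ((A² + (A*A)*A) + A)/4 = 3 - ((A² + A²*A) + A)/4 = 3 - ((A² + A³) + A)/4 = 3 - (A + A² + A³)/4 = 3 + (-A/4 - A²/4 - A³/4) = 3 - A/4 - A²/4 - A³/4)
f(-11)*W + a = (3 - ¼*(-11) - ¼*(-11)² - ¼*(-11)³)*156 - 147 = (3 + 11/4 - ¼*121 - ¼*(-1331))*156 - 147 = (3 + 11/4 - 121/4 + 1331/4)*156 - 147 = (1233/4)*156 - 147 = 48087 - 147 = 47940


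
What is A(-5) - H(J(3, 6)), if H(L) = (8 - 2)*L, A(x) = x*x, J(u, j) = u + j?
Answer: -29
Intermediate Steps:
J(u, j) = j + u
A(x) = x**2
H(L) = 6*L
A(-5) - H(J(3, 6)) = (-5)**2 - 6*(6 + 3) = 25 - 6*9 = 25 - 1*54 = 25 - 54 = -29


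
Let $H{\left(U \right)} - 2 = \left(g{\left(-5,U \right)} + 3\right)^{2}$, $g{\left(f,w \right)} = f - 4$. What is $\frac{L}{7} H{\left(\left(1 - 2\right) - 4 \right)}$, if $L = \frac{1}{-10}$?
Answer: $- \frac{19}{35} \approx -0.54286$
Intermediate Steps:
$g{\left(f,w \right)} = -4 + f$
$H{\left(U \right)} = 38$ ($H{\left(U \right)} = 2 + \left(\left(-4 - 5\right) + 3\right)^{2} = 2 + \left(-9 + 3\right)^{2} = 2 + \left(-6\right)^{2} = 2 + 36 = 38$)
$L = - \frac{1}{10} \approx -0.1$
$\frac{L}{7} H{\left(\left(1 - 2\right) - 4 \right)} = \frac{1}{7} \left(- \frac{1}{10}\right) 38 = \left(- \frac{1}{70}\right) 38 = - \frac{19}{35}$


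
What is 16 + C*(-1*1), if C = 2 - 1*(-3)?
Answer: 11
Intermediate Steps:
C = 5 (C = 2 + 3 = 5)
16 + C*(-1*1) = 16 + 5*(-1*1) = 16 + 5*(-1) = 16 - 5 = 11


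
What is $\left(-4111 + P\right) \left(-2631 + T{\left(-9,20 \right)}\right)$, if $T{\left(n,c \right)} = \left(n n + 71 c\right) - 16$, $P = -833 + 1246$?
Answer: $4237908$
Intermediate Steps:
$P = 413$
$T{\left(n,c \right)} = -16 + n^{2} + 71 c$ ($T{\left(n,c \right)} = \left(n^{2} + 71 c\right) - 16 = -16 + n^{2} + 71 c$)
$\left(-4111 + P\right) \left(-2631 + T{\left(-9,20 \right)}\right) = \left(-4111 + 413\right) \left(-2631 + \left(-16 + \left(-9\right)^{2} + 71 \cdot 20\right)\right) = - 3698 \left(-2631 + \left(-16 + 81 + 1420\right)\right) = - 3698 \left(-2631 + 1485\right) = \left(-3698\right) \left(-1146\right) = 4237908$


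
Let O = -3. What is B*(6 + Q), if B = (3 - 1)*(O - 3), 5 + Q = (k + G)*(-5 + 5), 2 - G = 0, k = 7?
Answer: -12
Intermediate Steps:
G = 2 (G = 2 - 1*0 = 2 + 0 = 2)
Q = -5 (Q = -5 + (7 + 2)*(-5 + 5) = -5 + 9*0 = -5 + 0 = -5)
B = -12 (B = (3 - 1)*(-3 - 3) = 2*(-6) = -12)
B*(6 + Q) = -12*(6 - 5) = -12*1 = -12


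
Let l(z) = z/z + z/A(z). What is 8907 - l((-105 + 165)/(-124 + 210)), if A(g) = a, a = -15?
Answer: 382960/43 ≈ 8906.0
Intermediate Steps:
A(g) = -15
l(z) = 1 - z/15 (l(z) = z/z + z/(-15) = 1 + z*(-1/15) = 1 - z/15)
8907 - l((-105 + 165)/(-124 + 210)) = 8907 - (1 - (-105 + 165)/(15*(-124 + 210))) = 8907 - (1 - 4/86) = 8907 - (1 - 1/15*30/43) = 8907 - (1 - 2/43) = 8907 - 1*41/43 = 8907 - 41/43 = 382960/43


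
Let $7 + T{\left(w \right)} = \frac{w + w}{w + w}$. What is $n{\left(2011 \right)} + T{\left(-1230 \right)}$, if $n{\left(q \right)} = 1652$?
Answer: $1646$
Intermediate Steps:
$T{\left(w \right)} = -6$ ($T{\left(w \right)} = -7 + \frac{w + w}{w + w} = -7 + \frac{2 w}{2 w} = -7 + 2 w \frac{1}{2 w} = -7 + 1 = -6$)
$n{\left(2011 \right)} + T{\left(-1230 \right)} = 1652 - 6 = 1646$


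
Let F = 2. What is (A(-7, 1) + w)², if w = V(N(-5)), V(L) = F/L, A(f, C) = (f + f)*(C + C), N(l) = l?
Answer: 20164/25 ≈ 806.56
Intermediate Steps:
A(f, C) = 4*C*f (A(f, C) = (2*f)*(2*C) = 4*C*f)
V(L) = 2/L
w = -⅖ (w = 2/(-5) = 2*(-⅕) = -⅖ ≈ -0.40000)
(A(-7, 1) + w)² = (4*1*(-7) - ⅖)² = (-28 - ⅖)² = (-142/5)² = 20164/25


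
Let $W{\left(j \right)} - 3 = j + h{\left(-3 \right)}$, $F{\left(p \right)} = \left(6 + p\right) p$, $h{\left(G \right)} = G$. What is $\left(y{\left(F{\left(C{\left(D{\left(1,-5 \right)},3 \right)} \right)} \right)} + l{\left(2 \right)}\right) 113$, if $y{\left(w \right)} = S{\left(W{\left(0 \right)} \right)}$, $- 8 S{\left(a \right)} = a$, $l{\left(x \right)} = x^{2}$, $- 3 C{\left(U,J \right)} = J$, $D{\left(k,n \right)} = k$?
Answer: $452$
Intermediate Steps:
$C{\left(U,J \right)} = - \frac{J}{3}$
$F{\left(p \right)} = p \left(6 + p\right)$
$W{\left(j \right)} = j$ ($W{\left(j \right)} = 3 + \left(j - 3\right) = 3 + \left(-3 + j\right) = j$)
$S{\left(a \right)} = - \frac{a}{8}$
$y{\left(w \right)} = 0$ ($y{\left(w \right)} = \left(- \frac{1}{8}\right) 0 = 0$)
$\left(y{\left(F{\left(C{\left(D{\left(1,-5 \right)},3 \right)} \right)} \right)} + l{\left(2 \right)}\right) 113 = \left(0 + 2^{2}\right) 113 = \left(0 + 4\right) 113 = 4 \cdot 113 = 452$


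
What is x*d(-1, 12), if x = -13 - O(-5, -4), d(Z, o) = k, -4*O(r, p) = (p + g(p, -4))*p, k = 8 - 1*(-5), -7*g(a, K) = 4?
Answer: -767/7 ≈ -109.57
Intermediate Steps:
g(a, K) = -4/7 (g(a, K) = -1/7*4 = -4/7)
k = 13 (k = 8 + 5 = 13)
O(r, p) = -p*(-4/7 + p)/4 (O(r, p) = -(p - 4/7)*p/4 = -(-4/7 + p)*p/4 = -p*(-4/7 + p)/4)
d(Z, o) = 13
x = -59/7 (x = -13 - (-4)*(4 - 7*(-4))/28 = -13 - (-4)*(4 + 28)/28 = -13 - (-4)*32/28 = -13 - 1*(-32/7) = -13 + 32/7 = -59/7 ≈ -8.4286)
x*d(-1, 12) = -59/7*13 = -767/7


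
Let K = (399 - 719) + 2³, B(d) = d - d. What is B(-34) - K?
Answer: 312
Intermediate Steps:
B(d) = 0
K = -312 (K = -320 + 8 = -312)
B(-34) - K = 0 - 1*(-312) = 0 + 312 = 312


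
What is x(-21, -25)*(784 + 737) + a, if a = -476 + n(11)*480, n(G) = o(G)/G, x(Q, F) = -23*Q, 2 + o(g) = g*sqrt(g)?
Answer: 8074877/11 + 480*sqrt(11) ≈ 7.3567e+5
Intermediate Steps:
o(g) = -2 + g**(3/2) (o(g) = -2 + g*sqrt(g) = -2 + g**(3/2))
n(G) = (-2 + G**(3/2))/G
a = -6196/11 + 480*sqrt(11) (a = -476 + ((-2 + 11**(3/2))/11)*480 = -476 + ((-2 + 11*sqrt(11))/11)*480 = -476 + (-2/11 + sqrt(11))*480 = -476 + (-960/11 + 480*sqrt(11)) = -6196/11 + 480*sqrt(11) ≈ 1028.7)
x(-21, -25)*(784 + 737) + a = (-23*(-21))*(784 + 737) + (-6196/11 + 480*sqrt(11)) = 483*1521 + (-6196/11 + 480*sqrt(11)) = 734643 + (-6196/11 + 480*sqrt(11)) = 8074877/11 + 480*sqrt(11)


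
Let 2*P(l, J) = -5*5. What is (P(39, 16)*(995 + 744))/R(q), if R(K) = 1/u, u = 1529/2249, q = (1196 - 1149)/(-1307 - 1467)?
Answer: -66473275/4498 ≈ -14778.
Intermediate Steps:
P(l, J) = -25/2 (P(l, J) = (-5*5)/2 = (½)*(-25) = -25/2)
q = -47/2774 (q = 47/(-2774) = 47*(-1/2774) = -47/2774 ≈ -0.016943)
u = 1529/2249 (u = 1529*(1/2249) = 1529/2249 ≈ 0.67986)
R(K) = 2249/1529 (R(K) = 1/(1529/2249) = 2249/1529)
(P(39, 16)*(995 + 744))/R(q) = (-25*(995 + 744)/2)/(2249/1529) = -25/2*1739*(1529/2249) = -43475/2*1529/2249 = -66473275/4498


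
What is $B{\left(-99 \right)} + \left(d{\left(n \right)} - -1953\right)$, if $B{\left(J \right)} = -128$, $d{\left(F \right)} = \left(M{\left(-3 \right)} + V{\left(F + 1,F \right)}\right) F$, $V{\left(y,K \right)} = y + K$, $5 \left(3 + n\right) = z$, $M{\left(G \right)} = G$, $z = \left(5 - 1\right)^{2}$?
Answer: $\frac{45617}{25} \approx 1824.7$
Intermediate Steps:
$z = 16$ ($z = 4^{2} = 16$)
$n = \frac{1}{5}$ ($n = -3 + \frac{1}{5} \cdot 16 = -3 + \frac{16}{5} = \frac{1}{5} \approx 0.2$)
$V{\left(y,K \right)} = K + y$
$d{\left(F \right)} = F \left(-2 + 2 F\right)$ ($d{\left(F \right)} = \left(-3 + \left(F + \left(F + 1\right)\right)\right) F = \left(-3 + \left(F + \left(1 + F\right)\right)\right) F = \left(-3 + \left(1 + 2 F\right)\right) F = \left(-2 + 2 F\right) F = F \left(-2 + 2 F\right)$)
$B{\left(-99 \right)} + \left(d{\left(n \right)} - -1953\right) = -128 + \left(2 \cdot \frac{1}{5} \left(-1 + \frac{1}{5}\right) - -1953\right) = -128 + \left(2 \cdot \frac{1}{5} \left(- \frac{4}{5}\right) + 1953\right) = -128 + \left(- \frac{8}{25} + 1953\right) = -128 + \frac{48817}{25} = \frac{45617}{25}$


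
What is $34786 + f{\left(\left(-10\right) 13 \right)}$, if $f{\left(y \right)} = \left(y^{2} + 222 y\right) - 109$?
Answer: $22717$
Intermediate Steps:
$f{\left(y \right)} = -109 + y^{2} + 222 y$
$34786 + f{\left(\left(-10\right) 13 \right)} = 34786 + \left(-109 + \left(\left(-10\right) 13\right)^{2} + 222 \left(\left(-10\right) 13\right)\right) = 34786 + \left(-109 + \left(-130\right)^{2} + 222 \left(-130\right)\right) = 34786 - 12069 = 22717$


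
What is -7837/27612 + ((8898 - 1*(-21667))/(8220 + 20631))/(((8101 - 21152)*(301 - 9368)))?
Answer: -151162770443587/532589836563252 ≈ -0.28383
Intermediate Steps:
-7837/27612 + ((8898 - 1*(-21667))/(8220 + 20631))/(((8101 - 21152)*(301 - 9368))) = -7837*1/27612 + ((8898 + 21667)/28851)/((-13051*(-9067))) = -7837/27612 + (30565*(1/28851))/118333417 = -7837/27612 + (30565/28851)*(1/118333417) = -7837/27612 + 30565/3414037413867 = -151162770443587/532589836563252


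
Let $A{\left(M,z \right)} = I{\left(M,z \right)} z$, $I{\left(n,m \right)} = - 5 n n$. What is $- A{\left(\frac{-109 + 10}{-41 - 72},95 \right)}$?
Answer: $\frac{4655475}{12769} \approx 364.59$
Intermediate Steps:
$I{\left(n,m \right)} = - 5 n^{2}$
$A{\left(M,z \right)} = - 5 z M^{2}$ ($A{\left(M,z \right)} = - 5 M^{2} z = - 5 z M^{2}$)
$- A{\left(\frac{-109 + 10}{-41 - 72},95 \right)} = - \left(-5\right) 95 \left(\frac{-109 + 10}{-41 - 72}\right)^{2} = - \left(-5\right) 95 \left(- \frac{99}{-113}\right)^{2} = - \left(-5\right) 95 \left(\left(-99\right) \left(- \frac{1}{113}\right)\right)^{2} = - \left(-5\right) 95 \left(\frac{99}{113}\right)^{2} = - \frac{\left(-5\right) 95 \cdot 9801}{12769} = \left(-1\right) \left(- \frac{4655475}{12769}\right) = \frac{4655475}{12769}$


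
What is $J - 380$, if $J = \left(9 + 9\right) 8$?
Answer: $-236$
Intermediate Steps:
$J = 144$ ($J = 18 \cdot 8 = 144$)
$J - 380 = 144 - 380 = -236$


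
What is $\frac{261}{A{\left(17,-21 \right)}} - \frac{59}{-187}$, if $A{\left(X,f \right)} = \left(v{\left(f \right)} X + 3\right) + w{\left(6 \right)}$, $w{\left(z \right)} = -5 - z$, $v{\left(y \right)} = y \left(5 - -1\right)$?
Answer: $\frac{78043}{402050} \approx 0.19411$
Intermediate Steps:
$v{\left(y \right)} = 6 y$ ($v{\left(y \right)} = y \left(5 + 1\right) = y 6 = 6 y$)
$A{\left(X,f \right)} = -8 + 6 X f$ ($A{\left(X,f \right)} = \left(6 f X + 3\right) - 11 = \left(6 X f + 3\right) - 11 = \left(3 + 6 X f\right) - 11 = -8 + 6 X f$)
$\frac{261}{A{\left(17,-21 \right)}} - \frac{59}{-187} = \frac{261}{-8 + 6 \cdot 17 \left(-21\right)} - \frac{59}{-187} = \frac{261}{-8 - 2142} - - \frac{59}{187} = \frac{261}{-2150} + \frac{59}{187} = 261 \left(- \frac{1}{2150}\right) + \frac{59}{187} = - \frac{261}{2150} + \frac{59}{187} = \frac{78043}{402050}$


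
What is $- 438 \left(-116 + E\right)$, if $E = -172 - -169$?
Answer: $52122$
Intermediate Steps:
$E = -3$ ($E = -172 + 169 = -3$)
$- 438 \left(-116 + E\right) = - 438 \left(-116 - 3\right) = \left(-438\right) \left(-119\right) = 52122$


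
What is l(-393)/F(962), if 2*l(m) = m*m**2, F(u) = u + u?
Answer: -60698457/3848 ≈ -15774.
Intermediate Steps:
F(u) = 2*u
l(m) = m**3/2 (l(m) = (m*m**2)/2 = m**3/2)
l(-393)/F(962) = ((1/2)*(-393)**3)/((2*962)) = ((1/2)*(-60698457))/1924 = -60698457/2*1/1924 = -60698457/3848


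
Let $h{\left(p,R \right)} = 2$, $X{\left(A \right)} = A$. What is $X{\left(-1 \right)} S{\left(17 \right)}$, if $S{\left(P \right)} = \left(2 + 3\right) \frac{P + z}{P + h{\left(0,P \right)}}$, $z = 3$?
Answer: $- \frac{100}{19} \approx -5.2632$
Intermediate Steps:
$S{\left(P \right)} = \frac{5 \left(3 + P\right)}{2 + P}$ ($S{\left(P \right)} = \left(2 + 3\right) \frac{P + 3}{P + 2} = 5 \frac{3 + P}{2 + P} = \frac{5 \left(3 + P\right)}{2 + P}$)
$X{\left(-1 \right)} S{\left(17 \right)} = - \frac{5 \left(3 + 17\right)}{2 + 17} = - \frac{5 \cdot 20}{19} = \left(-1\right) \frac{100}{19} = - \frac{100}{19}$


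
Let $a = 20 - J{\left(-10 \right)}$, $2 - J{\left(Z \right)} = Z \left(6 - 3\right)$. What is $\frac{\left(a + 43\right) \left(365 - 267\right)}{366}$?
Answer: $\frac{1519}{183} \approx 8.3006$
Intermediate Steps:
$J{\left(Z \right)} = 2 - 3 Z$ ($J{\left(Z \right)} = 2 - Z \left(6 - 3\right) = 2 - Z 3 = 2 - 3 Z$)
$a = -12$ ($a = 20 - \left(2 - -30\right) = 20 - \left(2 + 30\right) = 20 - 32 = -12$)
$\frac{\left(a + 43\right) \left(365 - 267\right)}{366} = \frac{\left(-12 + 43\right) \left(365 - 267\right)}{366} = 31 \cdot 98 \cdot \frac{1}{366} = 3038 \cdot \frac{1}{366} = \frac{1519}{183}$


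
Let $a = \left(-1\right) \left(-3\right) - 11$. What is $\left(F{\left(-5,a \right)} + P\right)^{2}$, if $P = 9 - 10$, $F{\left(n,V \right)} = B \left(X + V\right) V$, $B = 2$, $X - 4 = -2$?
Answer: $9025$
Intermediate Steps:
$X = 2$ ($X = 4 - 2 = 2$)
$a = -8$ ($a = 3 - 11 = -8$)
$F{\left(n,V \right)} = V \left(4 + 2 V\right)$ ($F{\left(n,V \right)} = 2 \left(2 + V\right) V = \left(4 + 2 V\right) V = V \left(4 + 2 V\right)$)
$P = -1$ ($P = 9 - 10 = -1$)
$\left(F{\left(-5,a \right)} + P\right)^{2} = \left(2 \left(-8\right) \left(2 - 8\right) - 1\right)^{2} = \left(2 \left(-8\right) \left(-6\right) - 1\right)^{2} = \left(96 - 1\right)^{2} = 95^{2} = 9025$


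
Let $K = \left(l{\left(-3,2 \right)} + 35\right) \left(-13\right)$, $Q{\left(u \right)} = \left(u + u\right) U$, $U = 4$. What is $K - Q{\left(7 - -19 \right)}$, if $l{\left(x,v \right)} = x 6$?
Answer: $-429$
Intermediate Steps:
$l{\left(x,v \right)} = 6 x$
$Q{\left(u \right)} = 8 u$ ($Q{\left(u \right)} = \left(u + u\right) 4 = 2 u 4 = 8 u$)
$K = -221$ ($K = \left(6 \left(-3\right) + 35\right) \left(-13\right) = \left(-18 + 35\right) \left(-13\right) = 17 \left(-13\right) = -221$)
$K - Q{\left(7 - -19 \right)} = -221 - 8 \left(7 - -19\right) = -221 - 8 \left(7 + 19\right) = -221 - 8 \cdot 26 = -221 - 208 = -429$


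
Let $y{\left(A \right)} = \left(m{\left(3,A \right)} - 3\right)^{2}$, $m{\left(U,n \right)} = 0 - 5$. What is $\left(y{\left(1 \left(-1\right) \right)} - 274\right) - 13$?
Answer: $-223$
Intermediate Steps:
$m{\left(U,n \right)} = -5$ ($m{\left(U,n \right)} = 0 - 5 = -5$)
$y{\left(A \right)} = 64$ ($y{\left(A \right)} = \left(-5 - 3\right)^{2} = \left(-8\right)^{2} = 64$)
$\left(y{\left(1 \left(-1\right) \right)} - 274\right) - 13 = \left(64 - 274\right) - 13 = -210 - 13 = -223$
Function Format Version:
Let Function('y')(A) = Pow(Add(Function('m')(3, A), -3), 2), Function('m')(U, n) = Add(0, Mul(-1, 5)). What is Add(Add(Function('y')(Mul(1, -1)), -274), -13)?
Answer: -223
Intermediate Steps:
Function('m')(U, n) = -5 (Function('m')(U, n) = Add(0, -5) = -5)
Function('y')(A) = 64 (Function('y')(A) = Pow(Add(-5, -3), 2) = Pow(-8, 2) = 64)
Add(Add(Function('y')(Mul(1, -1)), -274), -13) = Add(Add(64, -274), -13) = Add(-210, -13) = -223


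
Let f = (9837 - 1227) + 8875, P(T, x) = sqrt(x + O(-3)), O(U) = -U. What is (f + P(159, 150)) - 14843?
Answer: 2642 + 3*sqrt(17) ≈ 2654.4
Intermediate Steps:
P(T, x) = sqrt(3 + x) (P(T, x) = sqrt(x - 1*(-3)) = sqrt(x + 3) = sqrt(3 + x))
f = 17485 (f = 8610 + 8875 = 17485)
(f + P(159, 150)) - 14843 = (17485 + sqrt(3 + 150)) - 14843 = (17485 + sqrt(153)) - 14843 = (17485 + 3*sqrt(17)) - 14843 = 2642 + 3*sqrt(17)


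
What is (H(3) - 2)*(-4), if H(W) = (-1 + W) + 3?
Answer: -12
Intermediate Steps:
H(W) = 2 + W
(H(3) - 2)*(-4) = ((2 + 3) - 2)*(-4) = (5 - 2)*(-4) = 3*(-4) = -12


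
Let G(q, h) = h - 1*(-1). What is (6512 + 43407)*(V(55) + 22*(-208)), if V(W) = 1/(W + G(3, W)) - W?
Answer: -25660362760/111 ≈ -2.3117e+8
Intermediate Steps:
G(q, h) = 1 + h (G(q, h) = h + 1 = 1 + h)
V(W) = 1/(1 + 2*W) - W (V(W) = 1/(W + (1 + W)) - W = 1/(1 + 2*W) - W)
(6512 + 43407)*(V(55) + 22*(-208)) = (6512 + 43407)*((1 - 1*55 - 2*55²)/(1 + 2*55) + 22*(-208)) = 49919*((1 - 55 - 2*3025)/(1 + 110) - 4576) = 49919*((1 - 55 - 6050)/111 - 4576) = 49919*((1/111)*(-6104) - 4576) = 49919*(-6104/111 - 4576) = 49919*(-514040/111) = -25660362760/111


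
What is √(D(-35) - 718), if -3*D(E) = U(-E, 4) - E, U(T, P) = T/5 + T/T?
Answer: 13*I*√39/3 ≈ 27.062*I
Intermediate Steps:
U(T, P) = 1 + T/5 (U(T, P) = T*(⅕) + 1 = T/5 + 1 = 1 + T/5)
D(E) = -⅓ + 2*E/5 (D(E) = -((1 + (-E)/5) - E)/3 = -((1 - E/5) - E)/3 = -(1 - 6*E/5)/3 = -⅓ + 2*E/5)
√(D(-35) - 718) = √((-⅓ + (⅖)*(-35)) - 718) = √((-⅓ - 14) - 718) = √(-43/3 - 718) = √(-2197/3) = 13*I*√39/3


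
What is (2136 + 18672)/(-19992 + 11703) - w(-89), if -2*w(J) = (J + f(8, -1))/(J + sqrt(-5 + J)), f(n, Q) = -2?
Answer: -4228883/2109090 + 13*I*sqrt(94)/2290 ≈ -2.0051 + 0.055039*I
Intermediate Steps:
w(J) = -(-2 + J)/(2*(J + sqrt(-5 + J))) (w(J) = -(J - 2)/(2*(J + sqrt(-5 + J))) = -(-2 + J)/(2*(J + sqrt(-5 + J))))
(2136 + 18672)/(-19992 + 11703) - w(-89) = (2136 + 18672)/(-19992 + 11703) - (1 - 1/2*(-89))/(-89 + sqrt(-5 - 89)) = 20808/(-8289) - (1 + 89/2)/(-89 + sqrt(-94)) = 20808*(-1/8289) - 91/((-89 + I*sqrt(94))*2) = -2312/921 - 91/(2*(-89 + I*sqrt(94)))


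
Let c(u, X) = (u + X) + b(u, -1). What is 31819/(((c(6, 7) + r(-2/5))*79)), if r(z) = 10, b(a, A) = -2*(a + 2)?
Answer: 31819/553 ≈ 57.539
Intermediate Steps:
b(a, A) = -4 - 2*a (b(a, A) = -2*(2 + a) = -4 - 2*a)
c(u, X) = -4 + X - u (c(u, X) = (u + X) + (-4 - 2*u) = (X + u) + (-4 - 2*u) = -4 + X - u)
31819/(((c(6, 7) + r(-2/5))*79)) = 31819/((((-4 + 7 - 1*6) + 10)*79)) = 31819/((((-4 + 7 - 6) + 10)*79)) = 31819/(((-3 + 10)*79)) = 31819/((7*79)) = 31819/553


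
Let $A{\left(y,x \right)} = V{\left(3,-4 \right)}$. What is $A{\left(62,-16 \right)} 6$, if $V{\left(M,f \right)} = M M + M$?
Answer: $72$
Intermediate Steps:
$V{\left(M,f \right)} = M + M^{2}$ ($V{\left(M,f \right)} = M^{2} + M = M + M^{2}$)
$A{\left(y,x \right)} = 12$ ($A{\left(y,x \right)} = 3 \left(1 + 3\right) = 3 \cdot 4 = 12$)
$A{\left(62,-16 \right)} 6 = 12 \cdot 6 = 72$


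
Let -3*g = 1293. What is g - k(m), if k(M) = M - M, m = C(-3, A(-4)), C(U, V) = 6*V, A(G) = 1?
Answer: -431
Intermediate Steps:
g = -431 (g = -1/3*1293 = -431)
m = 6 (m = 6*1 = 6)
k(M) = 0
g - k(m) = -431 - 1*0 = -431 + 0 = -431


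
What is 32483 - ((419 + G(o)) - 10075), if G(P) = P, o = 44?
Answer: 42095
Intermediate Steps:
32483 - ((419 + G(o)) - 10075) = 32483 - ((419 + 44) - 10075) = 32483 - (463 - 10075) = 32483 - 1*(-9612) = 32483 + 9612 = 42095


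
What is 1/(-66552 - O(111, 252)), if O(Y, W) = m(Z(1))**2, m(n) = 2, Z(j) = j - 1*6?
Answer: -1/66556 ≈ -1.5025e-5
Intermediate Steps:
Z(j) = -6 + j (Z(j) = j - 6 = -6 + j)
O(Y, W) = 4 (O(Y, W) = 2**2 = 4)
1/(-66552 - O(111, 252)) = 1/(-66552 - 1*4) = 1/(-66552 - 4) = 1/(-66556) = -1/66556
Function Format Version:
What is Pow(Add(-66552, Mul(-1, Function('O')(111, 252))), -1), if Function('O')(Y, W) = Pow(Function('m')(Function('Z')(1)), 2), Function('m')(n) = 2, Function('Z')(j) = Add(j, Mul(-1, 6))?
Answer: Rational(-1, 66556) ≈ -1.5025e-5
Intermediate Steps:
Function('Z')(j) = Add(-6, j) (Function('Z')(j) = Add(j, -6) = Add(-6, j))
Function('O')(Y, W) = 4 (Function('O')(Y, W) = Pow(2, 2) = 4)
Pow(Add(-66552, Mul(-1, Function('O')(111, 252))), -1) = Pow(Add(-66552, Mul(-1, 4)), -1) = Pow(Add(-66552, -4), -1) = Pow(-66556, -1) = Rational(-1, 66556)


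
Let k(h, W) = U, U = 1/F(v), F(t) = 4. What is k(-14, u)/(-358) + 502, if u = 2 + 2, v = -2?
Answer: 718863/1432 ≈ 502.00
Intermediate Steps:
U = ¼ (U = 1/4 = ¼ ≈ 0.25000)
u = 4
k(h, W) = ¼
k(-14, u)/(-358) + 502 = (¼)/(-358) + 502 = -1/358*¼ + 502 = -1/1432 + 502 = 718863/1432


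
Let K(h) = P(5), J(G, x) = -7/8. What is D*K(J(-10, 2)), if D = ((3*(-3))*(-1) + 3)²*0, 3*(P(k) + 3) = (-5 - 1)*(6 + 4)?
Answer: 0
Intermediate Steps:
J(G, x) = -7/8 (J(G, x) = -7*⅛ = -7/8)
P(k) = -23 (P(k) = -3 + ((-5 - 1)*(6 + 4))/3 = -3 + (-6*10)/3 = -3 + (⅓)*(-60) = -3 - 20 = -23)
K(h) = -23
D = 0 (D = (-9*(-1) + 3)²*0 = (9 + 3)²*0 = 12²*0 = 144*0 = 0)
D*K(J(-10, 2)) = 0*(-23) = 0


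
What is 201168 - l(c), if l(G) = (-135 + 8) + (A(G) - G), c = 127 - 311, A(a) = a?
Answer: 201295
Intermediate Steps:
c = -184
l(G) = -127 (l(G) = (-135 + 8) + (G - G) = -127 + 0 = -127)
201168 - l(c) = 201168 - 1*(-127) = 201168 + 127 = 201295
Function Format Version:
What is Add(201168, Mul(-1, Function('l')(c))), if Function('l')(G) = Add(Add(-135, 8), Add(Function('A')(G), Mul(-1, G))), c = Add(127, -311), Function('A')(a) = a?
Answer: 201295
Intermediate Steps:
c = -184
Function('l')(G) = -127 (Function('l')(G) = Add(Add(-135, 8), Add(G, Mul(-1, G))) = Add(-127, 0) = -127)
Add(201168, Mul(-1, Function('l')(c))) = Add(201168, Mul(-1, -127)) = Add(201168, 127) = 201295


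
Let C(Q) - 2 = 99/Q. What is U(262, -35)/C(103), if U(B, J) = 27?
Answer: 2781/305 ≈ 9.1180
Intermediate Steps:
C(Q) = 2 + 99/Q
U(262, -35)/C(103) = 27/(2 + 99/103) = 27/(305/103) = 27*(103/305) = 2781/305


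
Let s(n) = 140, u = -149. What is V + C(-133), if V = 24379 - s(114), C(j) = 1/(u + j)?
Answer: 6835397/282 ≈ 24239.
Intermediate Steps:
C(j) = 1/(-149 + j)
V = 24239 (V = 24379 - 1*140 = 24379 - 140 = 24239)
V + C(-133) = 24239 + 1/(-149 - 133) = 24239 + 1/(-282) = 24239 - 1/282 = 6835397/282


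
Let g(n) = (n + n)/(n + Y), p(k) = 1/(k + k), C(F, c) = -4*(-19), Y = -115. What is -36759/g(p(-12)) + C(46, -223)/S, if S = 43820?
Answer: -1111840467007/21910 ≈ -5.0746e+7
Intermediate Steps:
C(F, c) = 76
p(k) = 1/(2*k)
g(n) = 2*n/(-115 + n) (g(n) = (n + n)/(n - 115) = (2*n)/(-115 + n) = 2*n/(-115 + n))
-36759/g(p(-12)) + C(46, -223)/S = -36759/(2*((½)/(-12))/(-115 + (½)/(-12))) + 76/43820 = -36759/(2*((½)*(-1/12))/(-115 + (½)*(-1/12))) + 76*(1/43820) = -36759/(2*(-1/24)/(-115 - 1/24)) + 19/10955 = -36759/(2*(-1/24)/(-2761/24)) + 19/10955 = -36759/(2*(-1/24)*(-24/2761)) + 19/10955 = -36759/2/2761 + 19/10955 = -36759*2761/2 + 19/10955 = -101491599/2 + 19/10955 = -1111840467007/21910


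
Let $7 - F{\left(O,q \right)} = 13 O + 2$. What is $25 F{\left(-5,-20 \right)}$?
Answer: $1750$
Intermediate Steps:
$F{\left(O,q \right)} = 5 - 13 O$ ($F{\left(O,q \right)} = 7 - \left(13 O + 2\right) = 7 - \left(2 + 13 O\right) = 5 - 13 O$)
$25 F{\left(-5,-20 \right)} = 25 \left(5 - -65\right) = 25 \left(5 + 65\right) = 25 \cdot 70 = 1750$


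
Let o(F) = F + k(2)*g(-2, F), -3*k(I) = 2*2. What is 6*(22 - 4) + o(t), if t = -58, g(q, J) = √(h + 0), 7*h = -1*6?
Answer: 50 - 4*I*√42/21 ≈ 50.0 - 1.2344*I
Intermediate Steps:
h = -6/7 (h = (-1*6)/7 = (⅐)*(-6) = -6/7 ≈ -0.85714)
k(I) = -4/3 (k(I) = -2*2/3 = -⅓*4 = -4/3)
g(q, J) = I*√42/7 (g(q, J) = √(-6/7 + 0) = √(-6/7) = I*√42/7)
o(F) = F - 4*I*√42/21
6*(22 - 4) + o(t) = 6*(22 - 4) + (-58 - 4*I*√42/21) = 6*18 + (-58 - 4*I*√42/21) = 108 + (-58 - 4*I*√42/21) = 50 - 4*I*√42/21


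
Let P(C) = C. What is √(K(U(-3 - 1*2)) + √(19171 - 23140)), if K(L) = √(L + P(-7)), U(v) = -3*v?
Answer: √(2*√2 + 63*I) ≈ 5.7399 + 5.4879*I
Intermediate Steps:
K(L) = √(-7 + L) (K(L) = √(L - 7) = √(-7 + L))
√(K(U(-3 - 1*2)) + √(19171 - 23140)) = √(√(-7 - 3*(-3 - 1*2)) + √(19171 - 23140)) = √(√(-7 - 3*(-3 - 2)) + √(-3969)) = √(√(-7 - 3*(-5)) + 63*I) = √(√(-7 + 15) + 63*I) = √(√8 + 63*I) = √(2*√2 + 63*I)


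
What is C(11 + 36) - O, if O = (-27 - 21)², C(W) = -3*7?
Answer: -2325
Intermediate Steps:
C(W) = -21
O = 2304 (O = (-48)² = 2304)
C(11 + 36) - O = -21 - 1*2304 = -21 - 2304 = -2325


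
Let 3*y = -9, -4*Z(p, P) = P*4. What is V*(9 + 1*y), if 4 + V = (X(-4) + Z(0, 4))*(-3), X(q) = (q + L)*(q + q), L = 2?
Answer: -240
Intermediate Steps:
Z(p, P) = -P (Z(p, P) = -P*4/4 = -P)
y = -3 (y = (1/3)*(-9) = -3)
X(q) = 2*q*(2 + q) (X(q) = (q + 2)*(q + q) = (2 + q)*(2*q) = 2*q*(2 + q))
V = -40 (V = -4 + (2*(-4)*(2 - 4) - 1*4)*(-3) = -4 + (2*(-4)*(-2) - 4)*(-3) = -4 + (16 - 4)*(-3) = -4 + 12*(-3) = -4 - 36 = -40)
V*(9 + 1*y) = -40*(9 + 1*(-3)) = -40*(9 - 3) = -40*6 = -240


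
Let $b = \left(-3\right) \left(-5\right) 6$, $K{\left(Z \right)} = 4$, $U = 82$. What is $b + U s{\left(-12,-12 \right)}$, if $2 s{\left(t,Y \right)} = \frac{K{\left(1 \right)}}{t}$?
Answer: $\frac{229}{3} \approx 76.333$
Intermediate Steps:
$b = 90$ ($b = 15 \cdot 6 = 90$)
$s{\left(t,Y \right)} = \frac{2}{t}$ ($s{\left(t,Y \right)} = \frac{4 \frac{1}{t}}{2} = \frac{2}{t}$)
$b + U s{\left(-12,-12 \right)} = 90 + 82 \frac{2}{-12} = 90 + 82 \cdot 2 \left(- \frac{1}{12}\right) = 90 + 82 \left(- \frac{1}{6}\right) = 90 - \frac{41}{3} = \frac{229}{3}$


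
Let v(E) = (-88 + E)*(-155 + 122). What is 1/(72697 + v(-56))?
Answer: 1/77449 ≈ 1.2912e-5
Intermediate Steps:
v(E) = 2904 - 33*E (v(E) = (-88 + E)*(-33) = 2904 - 33*E)
1/(72697 + v(-56)) = 1/(72697 + (2904 - 33*(-56))) = 1/(72697 + (2904 + 1848)) = 1/(72697 + 4752) = 1/77449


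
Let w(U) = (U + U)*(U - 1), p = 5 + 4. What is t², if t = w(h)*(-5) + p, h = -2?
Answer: 2601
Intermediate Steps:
p = 9
w(U) = 2*U*(-1 + U) (w(U) = (2*U)*(-1 + U) = 2*U*(-1 + U))
t = -51 (t = (2*(-2)*(-1 - 2))*(-5) + 9 = (2*(-2)*(-3))*(-5) + 9 = 12*(-5) + 9 = -60 + 9 = -51)
t² = (-51)² = 2601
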